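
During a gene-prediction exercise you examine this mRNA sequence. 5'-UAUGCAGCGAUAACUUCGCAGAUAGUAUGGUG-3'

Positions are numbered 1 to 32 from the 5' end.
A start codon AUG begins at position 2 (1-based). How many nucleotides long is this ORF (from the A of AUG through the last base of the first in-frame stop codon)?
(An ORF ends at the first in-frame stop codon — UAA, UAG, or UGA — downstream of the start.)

Codons from position 2: AUG (2–4), CAG (5–7), CGA (8–10), UAA (11–13).
UAA is the first in-frame stop; ORF spans 2–13, 12 nucleotides.

12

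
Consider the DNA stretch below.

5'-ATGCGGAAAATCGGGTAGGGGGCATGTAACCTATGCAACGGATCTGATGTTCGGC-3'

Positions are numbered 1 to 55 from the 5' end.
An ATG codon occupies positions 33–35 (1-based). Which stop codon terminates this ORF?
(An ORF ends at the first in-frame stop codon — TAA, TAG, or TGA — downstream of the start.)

TGA

Codons from position 33: ATG (33–35), CAA (36–38), CGG (39–41), ATC (42–44), TGA (45–47).
The first in-frame stop codon is TGA.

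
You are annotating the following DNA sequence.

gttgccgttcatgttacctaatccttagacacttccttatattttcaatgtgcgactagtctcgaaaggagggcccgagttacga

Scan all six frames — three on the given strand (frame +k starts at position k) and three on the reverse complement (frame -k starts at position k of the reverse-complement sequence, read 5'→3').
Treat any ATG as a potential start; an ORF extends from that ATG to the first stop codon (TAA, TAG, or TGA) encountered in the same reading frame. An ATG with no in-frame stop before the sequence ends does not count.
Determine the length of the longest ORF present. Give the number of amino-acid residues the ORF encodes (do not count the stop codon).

5

Reverse complement (5'→3'): TCGTAACTCGGGCCCTCCTTTCGAGACTAGTCGCACATTGAAAATATAAGGAAGTGTCTAAGGATTAGGTAACATGAACGGCAAC
Frame +1: GTT GCC GTT CAT GTT ACC TAA TCC TTA GAC ACT TCC TTA TAT TTT CAA TGT GCG ACT AGT CTC GAA AGG AGG GCC CGA GTT ACG — no ATG→stop ORF.
Frame +2: TTG CCG TTC ATG TTA CCT AAT CCT TAG ACA CTT CCT TAT ATT TTC AAT GTG CGA CTA GTC TCG AAA GGA GGG CCC GAG TTA CGA — ATG at 11, stop TAG at 26 → 18 nt.
Frame +3: TGC CGT TCA TGT TAC CTA ATC CTT AGA CAC TTC CTT ATA TTT TCA ATG TGC GAC TAG TCT CGA AAG GAG GGC CCG AGT TAC — ATG at 48, stop TAG at 57 → 12 nt.
Frame -1: TCG TAA CTC GGG CCC TCC TTT CGA GAC TAG TCG CAC ATT GAA AAT ATA AGG AAG TGT CTA AGG ATT AGG TAA CAT GAA CGG CAA — no ATG→stop ORF.
Frame -2: CGT AAC TCG GGC CCT CCT TTC GAG ACT AGT CGC ACA TTG AAA ATA TAA GGA AGT GTC TAA GGA TTA GGT AAC ATG AAC GGC AAC — no ATG→stop ORF.
Frame -3: GTA ACT CGG GCC CTC CTT TCG AGA CTA GTC GCA CAT TGA AAA TAT AAG GAA GTG TCT AAG GAT TAG GTA ACA TGA ACG GCA — no ATG→stop ORF.
Longest: frame +2, positions 11–28, 18 nt = 6 codons = 5 aa. → 5 amino acids.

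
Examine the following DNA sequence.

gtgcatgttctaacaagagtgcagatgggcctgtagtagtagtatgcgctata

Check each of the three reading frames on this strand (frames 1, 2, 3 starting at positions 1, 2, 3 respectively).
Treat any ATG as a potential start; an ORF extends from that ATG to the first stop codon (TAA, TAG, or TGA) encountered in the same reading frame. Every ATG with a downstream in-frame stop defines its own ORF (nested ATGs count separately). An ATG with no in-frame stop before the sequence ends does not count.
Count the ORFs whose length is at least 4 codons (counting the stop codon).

1

Frame 1: GTG CAT GTT CTA ACA AGA GTG CAG ATG GGC CTG TAG TAG TAG TAT GCG CTA — ATG at 25, stop TAG at 34 → 12 nt.
Frame 2: TGC ATG TTC TAA CAA GAG TGC AGA TGG GCC TGT AGT AGT AGT ATG CGC TAT — ATG at 5, stop TAA at 11 → 9 nt.
Frame 3: GCA TGT TCT AAC AAG AGT GCA GAT GGG CCT GTA GTA GTA GTA TGC GCT ATA — no ATG→stop ORF.
ORFs ≥ 4 codons: frame 1 25–36 (4 codons). Count = 1.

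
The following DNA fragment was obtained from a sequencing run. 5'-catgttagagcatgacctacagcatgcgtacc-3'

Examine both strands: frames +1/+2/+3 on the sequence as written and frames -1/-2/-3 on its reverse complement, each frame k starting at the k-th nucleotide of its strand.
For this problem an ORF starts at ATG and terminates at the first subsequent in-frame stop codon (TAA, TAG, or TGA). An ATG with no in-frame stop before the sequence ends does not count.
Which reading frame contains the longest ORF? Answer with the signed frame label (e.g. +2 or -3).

Reverse complement (5'→3'): GGTACGCATGCTGTAGGTCATGCTCTAACATG
Frame +1: CAT GTT AGA GCA TGA CCT ACA GCA TGC GTA — no ATG→stop ORF.
Frame +2: ATG TTA GAG CAT GAC CTA CAG CAT GCG TAC — no ATG→stop ORF.
Frame +3: TGT TAG AGC ATG ACC TAC AGC ATG CGT ACC — no ATG→stop ORF.
Frame -1: GGT ACG CAT GCT GTA GGT CAT GCT CTA ACA — no ATG→stop ORF.
Frame -2: GTA CGC ATG CTG TAG GTC ATG CTC TAA CAT — ATG at 8, stop TAG at 14 → 9 nt; ATG at 20, stop TAA at 26 → 9 nt.
Frame -3: TAC GCA TGC TGT AGG TCA TGC TCT AAC ATG — no ATG→stop ORF.
Longest ORF is 9 nt in frame -2 (positions 8–16).

-2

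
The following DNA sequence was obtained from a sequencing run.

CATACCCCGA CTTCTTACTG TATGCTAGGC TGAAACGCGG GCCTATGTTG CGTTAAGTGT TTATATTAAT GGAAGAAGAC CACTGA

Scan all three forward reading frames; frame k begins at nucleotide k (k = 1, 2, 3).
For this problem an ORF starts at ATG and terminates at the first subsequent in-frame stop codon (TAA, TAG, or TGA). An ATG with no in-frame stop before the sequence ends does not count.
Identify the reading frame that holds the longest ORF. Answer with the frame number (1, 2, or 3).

Frame 1: CAT ACC CCG ACT TCT TAC TGT ATG CTA GGC TGA AAC GCG GGC CTA TGT TGC GTT AAG TGT TTA TAT TAA TGG AAG AAG ACC ACT — ATG at 22, stop TGA at 31 → 12 nt.
Frame 2: ATA CCC CGA CTT CTT ACT GTA TGC TAG GCT GAA ACG CGG GCC TAT GTT GCG TTA AGT GTT TAT ATT AAT GGA AGA AGA CCA CTG — no ATG→stop ORF.
Frame 3: TAC CCC GAC TTC TTA CTG TAT GCT AGG CTG AAA CGC GGG CCT ATG TTG CGT TAA GTG TTT ATA TTA ATG GAA GAA GAC CAC TGA — ATG at 45, stop TAA at 54 → 12 nt; ATG at 69, stop TGA at 84 → 18 nt.
Longest ORF is 18 nt in frame 3 (positions 69–86).

3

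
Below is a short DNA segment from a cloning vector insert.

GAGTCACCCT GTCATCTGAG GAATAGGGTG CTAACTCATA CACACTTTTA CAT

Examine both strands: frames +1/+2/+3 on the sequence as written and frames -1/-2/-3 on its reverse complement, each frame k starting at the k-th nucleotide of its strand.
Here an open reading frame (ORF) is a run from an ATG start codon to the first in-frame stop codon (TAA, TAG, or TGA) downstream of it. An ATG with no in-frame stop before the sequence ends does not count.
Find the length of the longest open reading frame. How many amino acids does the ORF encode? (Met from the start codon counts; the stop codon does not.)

Reverse complement (5'→3'): ATGTAAAAGTGTGTATGAGTTAGCACCCTATTCCTCAGATGACAGGGTGACTC
Frame +1: GAG TCA CCC TGT CAT CTG AGG AAT AGG GTG CTA ACT CAT ACA CAC TTT TAC — no ATG→stop ORF.
Frame +2: AGT CAC CCT GTC ATC TGA GGA ATA GGG TGC TAA CTC ATA CAC ACT TTT ACA — no ATG→stop ORF.
Frame +3: GTC ACC CTG TCA TCT GAG GAA TAG GGT GCT AAC TCA TAC ACA CTT TTA CAT — no ATG→stop ORF.
Frame -1: ATG TAA AAG TGT GTA TGA GTT AGC ACC CTA TTC CTC AGA TGA CAG GGT GAC — ATG at 1, stop TAA at 4 → 6 nt.
Frame -2: TGT AAA AGT GTG TAT GAG TTA GCA CCC TAT TCC TCA GAT GAC AGG GTG ACT — no ATG→stop ORF.
Frame -3: GTA AAA GTG TGT ATG AGT TAG CAC CCT ATT CCT CAG ATG ACA GGG TGA CTC — ATG at 15, stop TAG at 21 → 9 nt; ATG at 39, stop TGA at 48 → 12 nt.
Longest: frame -3, positions 39–50, 12 nt = 4 codons = 3 aa. → 3 amino acids.

3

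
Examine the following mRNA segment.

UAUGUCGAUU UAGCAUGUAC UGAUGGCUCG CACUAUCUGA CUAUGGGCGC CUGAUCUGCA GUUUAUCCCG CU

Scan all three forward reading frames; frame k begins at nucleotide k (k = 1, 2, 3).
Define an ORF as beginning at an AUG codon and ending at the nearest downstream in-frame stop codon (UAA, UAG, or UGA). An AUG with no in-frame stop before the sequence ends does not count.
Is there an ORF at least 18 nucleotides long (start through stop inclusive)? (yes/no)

yes

Frame 1: UAU GUC GAU UUA GCA UGU ACU GAU GGC UCG CAC UAU CUG ACU AUG GGC GCC UGA UCU GCA GUU UAU CCC GCU — AUG at 43, stop UGA at 52 → 12 nt.
Frame 2: AUG UCG AUU UAG CAU GUA CUG AUG GCU CGC ACU AUC UGA CUA UGG GCG CCU GAU CUG CAG UUU AUC CCG — AUG at 2, stop UAG at 11 → 12 nt; AUG at 23, stop UGA at 38 → 18 nt.
Frame 3: UGU CGA UUU AGC AUG UAC UGA UGG CUC GCA CUA UCU GAC UAU GGG CGC CUG AUC UGC AGU UUA UCC CGC — AUG at 15, stop UGA at 21 → 9 nt.
Frame 2 has an ORF of 18 nucleotides (positions 23–40) ≥ 18, so yes.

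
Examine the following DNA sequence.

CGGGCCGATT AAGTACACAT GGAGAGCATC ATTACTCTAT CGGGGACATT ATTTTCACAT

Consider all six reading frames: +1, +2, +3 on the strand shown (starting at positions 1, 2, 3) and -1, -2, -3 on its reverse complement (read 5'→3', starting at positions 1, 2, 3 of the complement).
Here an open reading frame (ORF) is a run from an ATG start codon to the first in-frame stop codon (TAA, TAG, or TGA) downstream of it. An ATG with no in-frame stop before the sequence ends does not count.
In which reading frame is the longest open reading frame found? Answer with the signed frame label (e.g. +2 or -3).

Reverse complement (5'→3'): ATGTGAAAATAATGTCCCCGATAGAGTAATGATGCTCTCCATGTGTACTTAATCGGCCCG
Frame +1: CGG GCC GAT TAA GTA CAC ATG GAG AGC ATC ATT ACT CTA TCG GGG ACA TTA TTT TCA CAT — no ATG→stop ORF.
Frame +2: GGG CCG ATT AAG TAC ACA TGG AGA GCA TCA TTA CTC TAT CGG GGA CAT TAT TTT CAC — no ATG→stop ORF.
Frame +3: GGC CGA TTA AGT ACA CAT GGA GAG CAT CAT TAC TCT ATC GGG GAC ATT ATT TTC ACA — no ATG→stop ORF.
Frame -1: ATG TGA AAA TAA TGT CCC CGA TAG AGT AAT GAT GCT CTC CAT GTG TAC TTA ATC GGC CCG — ATG at 1, stop TGA at 4 → 6 nt.
Frame -2: TGT GAA AAT AAT GTC CCC GAT AGA GTA ATG ATG CTC TCC ATG TGT ACT TAA TCG GCC — ATG at 29, stop TAA at 50 → 24 nt; ATG at 32, stop TAA at 50 → 21 nt; ATG at 41, stop TAA at 50 → 12 nt.
Frame -3: GTG AAA ATA ATG TCC CCG ATA GAG TAA TGA TGC TCT CCA TGT GTA CTT AAT CGG CCC — ATG at 12, stop TAA at 27 → 18 nt.
Longest ORF is 24 nt in frame -2 (positions 29–52).

-2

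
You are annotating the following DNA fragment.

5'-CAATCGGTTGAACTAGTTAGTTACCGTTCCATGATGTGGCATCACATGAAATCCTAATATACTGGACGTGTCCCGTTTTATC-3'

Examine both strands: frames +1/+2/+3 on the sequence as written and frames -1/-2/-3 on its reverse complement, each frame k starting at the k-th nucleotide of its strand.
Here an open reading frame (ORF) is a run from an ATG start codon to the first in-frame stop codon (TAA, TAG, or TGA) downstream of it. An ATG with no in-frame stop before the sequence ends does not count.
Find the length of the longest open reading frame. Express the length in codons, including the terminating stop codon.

10

Reverse complement (5'→3'): GATAAAACGGGACACGTCCAGTATATTAGGATTTCATGTGATGCCACATCATGGAACGGTAACTAACTAGTTCAACCGATTG
Frame +1: CAA TCG GTT GAA CTA GTT AGT TAC CGT TCC ATG ATG TGG CAT CAC ATG AAA TCC TAA TAT ACT GGA CGT GTC CCG TTT TAT — ATG at 31, stop TAA at 55 → 27 nt; ATG at 34, stop TAA at 55 → 24 nt; ATG at 46, stop TAA at 55 → 12 nt.
Frame +2: AAT CGG TTG AAC TAG TTA GTT ACC GTT CCA TGA TGT GGC ATC ACA TGA AAT CCT AAT ATA CTG GAC GTG TCC CGT TTT ATC — no ATG→stop ORF.
Frame +3: ATC GGT TGA ACT AGT TAG TTA CCG TTC CAT GAT GTG GCA TCA CAT GAA ATC CTA ATA TAC TGG ACG TGT CCC GTT TTA — no ATG→stop ORF.
Frame -1: GAT AAA ACG GGA CAC GTC CAG TAT ATT AGG ATT TCA TGT GAT GCC ACA TCA TGG AAC GGT AAC TAA CTA GTT CAA CCG ATT — no ATG→stop ORF.
Frame -2: ATA AAA CGG GAC ACG TCC AGT ATA TTA GGA TTT CAT GTG ATG CCA CAT CAT GGA ACG GTA ACT AAC TAG TTC AAC CGA TTG — ATG at 41, stop TAG at 68 → 30 nt.
Frame -3: TAA AAC GGG ACA CGT CCA GTA TAT TAG GAT TTC ATG TGA TGC CAC ATC ATG GAA CGG TAA CTA ACT AGT TCA ACC GAT — ATG at 36, stop TGA at 39 → 6 nt; ATG at 51, stop TAA at 60 → 12 nt.
Longest: frame -2, positions 41–70, 30 nt = 10 codons = 9 aa. → 10 codons.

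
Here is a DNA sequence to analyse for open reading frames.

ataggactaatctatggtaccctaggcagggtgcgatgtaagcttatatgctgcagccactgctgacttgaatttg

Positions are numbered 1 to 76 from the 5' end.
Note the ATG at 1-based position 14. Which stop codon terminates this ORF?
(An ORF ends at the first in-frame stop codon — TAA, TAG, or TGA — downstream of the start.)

TAG

Codons from position 14: ATG (14–16), GTA (17–19), CCC (20–22), TAG (23–25).
The first in-frame stop codon is TAG.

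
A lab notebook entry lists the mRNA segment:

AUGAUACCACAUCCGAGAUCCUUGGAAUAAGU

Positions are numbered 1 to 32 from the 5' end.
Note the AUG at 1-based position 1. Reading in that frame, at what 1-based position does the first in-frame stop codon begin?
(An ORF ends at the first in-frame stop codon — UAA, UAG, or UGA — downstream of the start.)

28

Codons from position 1: AUG (1–3), AUA (4–6), CCA (7–9), CAU (10–12), CCG (13–15), AGA (16–18), UCC (19–21), UUG (22–24), GAA (25–27), UAA (28–30).
UAA is a stop codon; it begins at position 28.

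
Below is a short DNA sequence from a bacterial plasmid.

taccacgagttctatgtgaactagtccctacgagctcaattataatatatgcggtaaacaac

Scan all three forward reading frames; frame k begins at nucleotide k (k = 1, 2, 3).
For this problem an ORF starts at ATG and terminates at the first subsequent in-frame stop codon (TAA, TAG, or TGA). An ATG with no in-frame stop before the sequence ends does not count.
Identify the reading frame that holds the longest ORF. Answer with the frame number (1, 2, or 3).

Frame 1: TAC CAC GAG TTC TAT GTG AAC TAG TCC CTA CGA GCT CAA TTA TAA TAT ATG CGG TAA ACA — ATG at 49, stop TAA at 55 → 9 nt.
Frame 2: ACC ACG AGT TCT ATG TGA ACT AGT CCC TAC GAG CTC AAT TAT AAT ATA TGC GGT AAA CAA — ATG at 14, stop TGA at 17 → 6 nt.
Frame 3: CCA CGA GTT CTA TGT GAA CTA GTC CCT ACG AGC TCA ATT ATA ATA TAT GCG GTA AAC AAC — no ATG→stop ORF.
Longest ORF is 9 nt in frame 1 (positions 49–57).

1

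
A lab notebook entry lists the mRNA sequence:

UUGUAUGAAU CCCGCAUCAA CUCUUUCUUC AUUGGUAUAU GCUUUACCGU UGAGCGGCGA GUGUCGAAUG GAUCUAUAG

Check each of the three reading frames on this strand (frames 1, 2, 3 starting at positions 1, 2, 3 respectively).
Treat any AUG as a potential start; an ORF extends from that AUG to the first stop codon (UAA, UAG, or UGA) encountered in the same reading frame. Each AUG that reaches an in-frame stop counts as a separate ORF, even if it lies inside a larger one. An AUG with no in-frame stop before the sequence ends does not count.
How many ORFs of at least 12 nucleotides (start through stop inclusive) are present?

Frame 1: UUG UAU GAA UCC CGC AUC AAC UCU UUC UUC AUU GGU AUA UGC UUU ACC GUU GAG CGG CGA GUG UCG AAU GGA UCU AUA — no AUG→stop ORF.
Frame 2: UGU AUG AAU CCC GCA UCA ACU CUU UCU UCA UUG GUA UAU GCU UUA CCG UUG AGC GGC GAG UGU CGA AUG GAU CUA UAG — AUG at 5, stop UAG at 77 → 75 nt; AUG at 68, stop UAG at 77 → 12 nt.
Frame 3: GUA UGA AUC CCG CAU CAA CUC UUU CUU CAU UGG UAU AUG CUU UAC CGU UGA GCG GCG AGU GUC GAA UGG AUC UAU — AUG at 39, stop UGA at 51 → 15 nt.
ORFs ≥ 12 nucleotides: frame 2 5–79 (75 nucleotides), frame 2 68–79 (12 nucleotides), frame 3 39–53 (15 nucleotides). Count = 3.

3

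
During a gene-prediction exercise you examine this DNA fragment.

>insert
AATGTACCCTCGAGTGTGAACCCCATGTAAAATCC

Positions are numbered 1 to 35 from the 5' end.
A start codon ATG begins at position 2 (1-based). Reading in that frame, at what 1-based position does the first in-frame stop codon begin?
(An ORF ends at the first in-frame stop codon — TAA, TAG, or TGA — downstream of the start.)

17

Codons from position 2: ATG (2–4), TAC (5–7), CCT (8–10), CGA (11–13), GTG (14–16), TGA (17–19).
TGA is a stop codon; it begins at position 17.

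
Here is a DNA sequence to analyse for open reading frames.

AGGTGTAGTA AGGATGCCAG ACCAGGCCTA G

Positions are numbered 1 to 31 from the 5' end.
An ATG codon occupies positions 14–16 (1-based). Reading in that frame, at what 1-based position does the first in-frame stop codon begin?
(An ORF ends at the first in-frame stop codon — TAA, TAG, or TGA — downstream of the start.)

29

Codons from position 14: ATG (14–16), CCA (17–19), GAC (20–22), CAG (23–25), GCC (26–28), TAG (29–31).
TAG is a stop codon; it begins at position 29.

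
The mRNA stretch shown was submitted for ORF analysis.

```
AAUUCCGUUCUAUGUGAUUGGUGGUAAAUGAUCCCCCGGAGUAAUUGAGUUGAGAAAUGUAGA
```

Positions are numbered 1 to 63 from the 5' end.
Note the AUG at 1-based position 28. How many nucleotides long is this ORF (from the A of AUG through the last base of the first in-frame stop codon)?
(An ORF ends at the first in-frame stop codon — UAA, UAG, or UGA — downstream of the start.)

Codons from position 28: AUG (28–30), AUC (31–33), CCC (34–36), CGG (37–39), AGU (40–42), AAU (43–45), UGA (46–48).
UGA is the first in-frame stop; ORF spans 28–48, 21 nucleotides.

21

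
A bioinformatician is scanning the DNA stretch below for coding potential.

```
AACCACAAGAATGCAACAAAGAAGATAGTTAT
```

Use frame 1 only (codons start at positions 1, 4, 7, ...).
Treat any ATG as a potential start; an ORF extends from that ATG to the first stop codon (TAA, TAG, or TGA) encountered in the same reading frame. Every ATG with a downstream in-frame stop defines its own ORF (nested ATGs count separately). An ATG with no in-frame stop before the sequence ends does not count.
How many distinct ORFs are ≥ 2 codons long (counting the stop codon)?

0

Frame 1: AAC CAC AAG AAT GCA ACA AAG AAG ATA GTT — no ATG→stop ORF.
No ORF reaches 2 codons. Count = 0.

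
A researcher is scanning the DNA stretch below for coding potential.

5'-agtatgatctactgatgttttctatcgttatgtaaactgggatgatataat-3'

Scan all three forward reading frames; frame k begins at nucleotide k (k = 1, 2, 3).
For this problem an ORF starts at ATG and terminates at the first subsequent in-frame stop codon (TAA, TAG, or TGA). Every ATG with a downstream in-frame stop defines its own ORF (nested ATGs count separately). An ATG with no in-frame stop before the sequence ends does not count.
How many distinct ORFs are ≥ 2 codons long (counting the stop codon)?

4

Frame 1: AGT ATG ATC TAC TGA TGT TTT CTA TCG TTA TGT AAA CTG GGA TGA TAT AAT — ATG at 4, stop TGA at 13 → 12 nt.
Frame 2: GTA TGA TCT ACT GAT GTT TTC TAT CGT TAT GTA AAC TGG GAT GAT ATA — no ATG→stop ORF.
Frame 3: TAT GAT CTA CTG ATG TTT TCT ATC GTT ATG TAA ACT GGG ATG ATA TAA — ATG at 15, stop TAA at 33 → 21 nt; ATG at 30, stop TAA at 33 → 6 nt; ATG at 42, stop TAA at 48 → 9 nt.
ORFs ≥ 2 codons: frame 1 4–15 (4 codons), frame 3 15–35 (7 codons), frame 3 30–35 (2 codons), frame 3 42–50 (3 codons). Count = 4.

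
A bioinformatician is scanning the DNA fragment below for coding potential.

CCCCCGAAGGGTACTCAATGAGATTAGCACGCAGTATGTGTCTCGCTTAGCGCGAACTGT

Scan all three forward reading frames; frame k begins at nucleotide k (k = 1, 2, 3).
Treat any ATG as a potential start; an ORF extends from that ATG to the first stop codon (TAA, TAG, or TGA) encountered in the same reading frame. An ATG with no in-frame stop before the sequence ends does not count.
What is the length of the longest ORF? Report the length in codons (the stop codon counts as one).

Frame 1: CCC CCG AAG GGT ACT CAA TGA GAT TAG CAC GCA GTA TGT GTC TCG CTT AGC GCG AAC TGT — no ATG→stop ORF.
Frame 2: CCC CGA AGG GTA CTC AAT GAG ATT AGC ACG CAG TAT GTG TCT CGC TTA GCG CGA ACT — no ATG→stop ORF.
Frame 3: CCC GAA GGG TAC TCA ATG AGA TTA GCA CGC AGT ATG TGT CTC GCT TAG CGC GAA CTG — ATG at 18, stop TAG at 48 → 33 nt; ATG at 36, stop TAG at 48 → 15 nt.
Longest: frame 3, positions 18–50, 33 nt = 11 codons = 10 aa. → 11 codons.

11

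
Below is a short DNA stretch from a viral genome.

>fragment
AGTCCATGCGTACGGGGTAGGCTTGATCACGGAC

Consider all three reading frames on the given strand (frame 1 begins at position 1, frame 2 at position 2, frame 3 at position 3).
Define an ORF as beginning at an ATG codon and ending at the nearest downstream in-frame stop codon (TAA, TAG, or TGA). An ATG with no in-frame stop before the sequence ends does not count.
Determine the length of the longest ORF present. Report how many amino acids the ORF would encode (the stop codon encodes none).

Frame 1: AGT CCA TGC GTA CGG GGT AGG CTT GAT CAC GGA — no ATG→stop ORF.
Frame 2: GTC CAT GCG TAC GGG GTA GGC TTG ATC ACG GAC — no ATG→stop ORF.
Frame 3: TCC ATG CGT ACG GGG TAG GCT TGA TCA CGG — ATG at 6, stop TAG at 18 → 15 nt.
Longest: frame 3, positions 6–20, 15 nt = 5 codons = 4 aa. → 4 amino acids.

4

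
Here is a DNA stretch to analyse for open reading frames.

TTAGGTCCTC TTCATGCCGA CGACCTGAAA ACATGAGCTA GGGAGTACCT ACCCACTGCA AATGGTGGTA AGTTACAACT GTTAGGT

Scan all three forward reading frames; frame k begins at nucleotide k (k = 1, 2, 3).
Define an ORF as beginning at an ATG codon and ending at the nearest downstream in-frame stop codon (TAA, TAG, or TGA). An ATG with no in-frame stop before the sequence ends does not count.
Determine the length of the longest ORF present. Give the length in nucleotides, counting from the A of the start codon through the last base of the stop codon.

24

Frame 1: TTA GGT CCT CTT CAT GCC GAC GAC CTG AAA ACA TGA GCT AGG GAG TAC CTA CCC ACT GCA AAT GGT GGT AAG TTA CAA CTG TTA GGT — no ATG→stop ORF.
Frame 2: TAG GTC CTC TTC ATG CCG ACG ACC TGA AAA CAT GAG CTA GGG AGT ACC TAC CCA CTG CAA ATG GTG GTA AGT TAC AAC TGT TAG — ATG at 14, stop TGA at 26 → 15 nt; ATG at 62, stop TAG at 83 → 24 nt.
Frame 3: AGG TCC TCT TCA TGC CGA CGA CCT GAA AAC ATG AGC TAG GGA GTA CCT ACC CAC TGC AAA TGG TGG TAA GTT ACA ACT GTT AGG — ATG at 33, stop TAG at 39 → 9 nt.
Longest: frame 2, positions 62–85, 24 nt = 8 codons = 7 aa. → 24 nucleotides.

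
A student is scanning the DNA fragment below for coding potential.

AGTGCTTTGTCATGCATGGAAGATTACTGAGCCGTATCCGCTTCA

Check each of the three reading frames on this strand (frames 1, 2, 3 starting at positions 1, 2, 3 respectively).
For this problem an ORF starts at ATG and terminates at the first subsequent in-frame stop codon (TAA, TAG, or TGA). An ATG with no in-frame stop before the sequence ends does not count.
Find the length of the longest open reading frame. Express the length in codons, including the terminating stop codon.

5

Frame 1: AGT GCT TTG TCA TGC ATG GAA GAT TAC TGA GCC GTA TCC GCT TCA — ATG at 16, stop TGA at 28 → 15 nt.
Frame 2: GTG CTT TGT CAT GCA TGG AAG ATT ACT GAG CCG TAT CCG CTT — no ATG→stop ORF.
Frame 3: TGC TTT GTC ATG CAT GGA AGA TTA CTG AGC CGT ATC CGC TTC — no ATG→stop ORF.
Longest: frame 1, positions 16–30, 15 nt = 5 codons = 4 aa. → 5 codons.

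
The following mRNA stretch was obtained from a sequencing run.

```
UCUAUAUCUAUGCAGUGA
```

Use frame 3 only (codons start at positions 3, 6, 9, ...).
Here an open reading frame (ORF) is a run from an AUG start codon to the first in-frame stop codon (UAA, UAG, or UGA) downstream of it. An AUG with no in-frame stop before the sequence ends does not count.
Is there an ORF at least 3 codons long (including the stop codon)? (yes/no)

Frame 3: UAU AUC UAU GCA GUG — no AUG→stop ORF.
Largest ORF found is 0 codons < 3, so no.

no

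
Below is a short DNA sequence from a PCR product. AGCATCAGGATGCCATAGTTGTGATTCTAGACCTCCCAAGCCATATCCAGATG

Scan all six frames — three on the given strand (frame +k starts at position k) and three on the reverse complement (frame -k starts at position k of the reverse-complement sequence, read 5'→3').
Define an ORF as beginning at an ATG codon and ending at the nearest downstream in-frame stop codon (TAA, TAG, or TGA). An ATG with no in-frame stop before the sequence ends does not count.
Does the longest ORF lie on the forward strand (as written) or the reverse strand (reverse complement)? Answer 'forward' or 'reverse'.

Reverse complement (5'→3'): CATCTGGATATGGCTTGGGAGGTCTAGAATCACAACTATGGCATCCTGATGCT
Frame +1: AGC ATC AGG ATG CCA TAG TTG TGA TTC TAG ACC TCC CAA GCC ATA TCC AGA — ATG at 10, stop TAG at 16 → 9 nt.
Frame +2: GCA TCA GGA TGC CAT AGT TGT GAT TCT AGA CCT CCC AAG CCA TAT CCA GAT — no ATG→stop ORF.
Frame +3: CAT CAG GAT GCC ATA GTT GTG ATT CTA GAC CTC CCA AGC CAT ATC CAG ATG — no ATG→stop ORF.
Frame -1: CAT CTG GAT ATG GCT TGG GAG GTC TAG AAT CAC AAC TAT GGC ATC CTG ATG — ATG at 10, stop TAG at 25 → 18 nt.
Frame -2: ATC TGG ATA TGG CTT GGG AGG TCT AGA ATC ACA ACT ATG GCA TCC TGA TGC — ATG at 38, stop TGA at 47 → 12 nt.
Frame -3: TCT GGA TAT GGC TTG GGA GGT CTA GAA TCA CAA CTA TGG CAT CCT GAT GCT — no ATG→stop ORF.
Forward-strand max 9 nt; reverse-strand max 18 nt. The reverse strand has the longer ORF.

reverse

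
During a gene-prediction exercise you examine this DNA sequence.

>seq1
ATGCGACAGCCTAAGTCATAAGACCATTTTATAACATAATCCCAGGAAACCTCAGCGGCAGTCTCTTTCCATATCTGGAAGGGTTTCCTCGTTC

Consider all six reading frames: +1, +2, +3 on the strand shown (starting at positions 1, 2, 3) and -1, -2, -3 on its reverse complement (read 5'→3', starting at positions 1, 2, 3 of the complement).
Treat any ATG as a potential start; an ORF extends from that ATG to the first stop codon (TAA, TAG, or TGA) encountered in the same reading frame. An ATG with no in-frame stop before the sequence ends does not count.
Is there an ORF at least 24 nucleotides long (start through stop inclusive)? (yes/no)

Reverse complement (5'→3'): GAACGAGGAAACCCTTCCAGATATGGAAAGAGACTGCCGCTGAGGTTTCCTGGGATTATGTTATAAAATGGTCTTATGACTTAGGCTGTCGCAT
Frame +1: ATG CGA CAG CCT AAG TCA TAA GAC CAT TTT ATA ACA TAA TCC CAG GAA ACC TCA GCG GCA GTC TCT TTC CAT ATC TGG AAG GGT TTC CTC GTT — ATG at 1, stop TAA at 19 → 21 nt.
Frame +2: TGC GAC AGC CTA AGT CAT AAG ACC ATT TTA TAA CAT AAT CCC AGG AAA CCT CAG CGG CAG TCT CTT TCC ATA TCT GGA AGG GTT TCC TCG TTC — no ATG→stop ORF.
Frame +3: GCG ACA GCC TAA GTC ATA AGA CCA TTT TAT AAC ATA ATC CCA GGA AAC CTC AGC GGC AGT CTC TTT CCA TAT CTG GAA GGG TTT CCT CGT — no ATG→stop ORF.
Frame -1: GAA CGA GGA AAC CCT TCC AGA TAT GGA AAG AGA CTG CCG CTG AGG TTT CCT GGG ATT ATG TTA TAA AAT GGT CTT ATG ACT TAG GCT GTC GCA — ATG at 58, stop TAA at 64 → 9 nt; ATG at 76, stop TAG at 82 → 9 nt.
Frame -2: AAC GAG GAA ACC CTT CCA GAT ATG GAA AGA GAC TGC CGC TGA GGT TTC CTG GGA TTA TGT TAT AAA ATG GTC TTA TGA CTT AGG CTG TCG CAT — ATG at 23, stop TGA at 41 → 21 nt; ATG at 68, stop TGA at 77 → 12 nt.
Frame -3: ACG AGG AAA CCC TTC CAG ATA TGG AAA GAG ACT GCC GCT GAG GTT TCC TGG GAT TAT GTT ATA AAA TGG TCT TAT GAC TTA GGC TGT CGC — no ATG→stop ORF.
Largest ORF found is 21 nucleotides < 24, so no.

no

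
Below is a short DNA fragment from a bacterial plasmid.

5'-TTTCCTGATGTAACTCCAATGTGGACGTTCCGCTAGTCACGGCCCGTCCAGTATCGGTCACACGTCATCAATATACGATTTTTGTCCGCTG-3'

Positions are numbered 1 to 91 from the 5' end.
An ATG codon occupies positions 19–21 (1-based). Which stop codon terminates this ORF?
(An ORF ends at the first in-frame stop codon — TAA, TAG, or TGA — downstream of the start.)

Codons from position 19: ATG (19–21), TGG (22–24), ACG (25–27), TTC (28–30), CGC (31–33), TAG (34–36).
The first in-frame stop codon is TAG.

TAG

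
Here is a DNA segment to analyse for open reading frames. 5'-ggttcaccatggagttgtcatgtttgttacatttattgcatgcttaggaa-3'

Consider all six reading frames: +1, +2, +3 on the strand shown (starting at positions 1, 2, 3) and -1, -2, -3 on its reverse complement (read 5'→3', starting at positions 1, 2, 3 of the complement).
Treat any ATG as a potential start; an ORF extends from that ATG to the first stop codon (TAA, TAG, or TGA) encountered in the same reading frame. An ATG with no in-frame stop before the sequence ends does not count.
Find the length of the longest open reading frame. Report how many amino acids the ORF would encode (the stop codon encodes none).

Reverse complement (5'→3'): TTCCTAAGCATGCAATAAATGTAACAAACATGACAACTCCATGGTGAACC
Frame +1: GGT TCA CCA TGG AGT TGT CAT GTT TGT TAC ATT TAT TGC ATG CTT AGG — no ATG→stop ORF.
Frame +2: GTT CAC CAT GGA GTT GTC ATG TTT GTT ACA TTT ATT GCA TGC TTA GGA — no ATG→stop ORF.
Frame +3: TTC ACC ATG GAG TTG TCA TGT TTG TTA CAT TTA TTG CAT GCT TAG GAA — ATG at 9, stop TAG at 45 → 39 nt.
Frame -1: TTC CTA AGC ATG CAA TAA ATG TAA CAA ACA TGA CAA CTC CAT GGT GAA — ATG at 10, stop TAA at 16 → 9 nt; ATG at 19, stop TAA at 22 → 6 nt.
Frame -2: TCC TAA GCA TGC AAT AAA TGT AAC AAA CAT GAC AAC TCC ATG GTG AAC — no ATG→stop ORF.
Frame -3: CCT AAG CAT GCA ATA AAT GTA ACA AAC ATG ACA ACT CCA TGG TGA ACC — ATG at 30, stop TGA at 45 → 18 nt.
Longest: frame +3, positions 9–47, 39 nt = 13 codons = 12 aa. → 12 amino acids.

12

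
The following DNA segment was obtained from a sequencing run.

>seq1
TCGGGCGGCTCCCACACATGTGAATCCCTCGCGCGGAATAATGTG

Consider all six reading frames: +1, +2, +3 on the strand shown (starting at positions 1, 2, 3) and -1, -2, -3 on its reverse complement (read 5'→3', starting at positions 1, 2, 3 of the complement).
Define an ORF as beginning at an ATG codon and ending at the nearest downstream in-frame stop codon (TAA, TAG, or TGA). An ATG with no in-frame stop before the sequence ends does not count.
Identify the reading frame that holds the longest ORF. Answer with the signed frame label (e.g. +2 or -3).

+3

Reverse complement (5'→3'): CACATTATTCCGCGCGAGGGATTCACATGTGTGGGAGCCGCCCGA
Frame +1: TCG GGC GGC TCC CAC ACA TGT GAA TCC CTC GCG CGG AAT AAT GTG — no ATG→stop ORF.
Frame +2: CGG GCG GCT CCC ACA CAT GTG AAT CCC TCG CGC GGA ATA ATG — no ATG→stop ORF.
Frame +3: GGG CGG CTC CCA CAC ATG TGA ATC CCT CGC GCG GAA TAA TGT — ATG at 18, stop TGA at 21 → 6 nt.
Frame -1: CAC ATT ATT CCG CGC GAG GGA TTC ACA TGT GTG GGA GCC GCC CGA — no ATG→stop ORF.
Frame -2: ACA TTA TTC CGC GCG AGG GAT TCA CAT GTG TGG GAG CCG CCC — no ATG→stop ORF.
Frame -3: CAT TAT TCC GCG CGA GGG ATT CAC ATG TGT GGG AGC CGC CCG — no ATG→stop ORF.
Longest ORF is 6 nt in frame +3 (positions 18–23).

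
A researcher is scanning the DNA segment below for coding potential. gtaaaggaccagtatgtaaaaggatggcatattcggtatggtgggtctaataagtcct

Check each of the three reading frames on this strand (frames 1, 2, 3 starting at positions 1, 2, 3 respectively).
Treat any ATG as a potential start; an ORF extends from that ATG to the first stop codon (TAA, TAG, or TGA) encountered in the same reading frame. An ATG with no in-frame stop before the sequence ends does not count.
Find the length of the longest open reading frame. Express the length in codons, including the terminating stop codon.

9

Frame 1: GTA AAG GAC CAG TAT GTA AAA GGA TGG CAT ATT CGG TAT GGT GGG TCT AAT AAG TCC — no ATG→stop ORF.
Frame 2: TAA AGG ACC AGT ATG TAA AAG GAT GGC ATA TTC GGT ATG GTG GGT CTA ATA AGT CCT — ATG at 14, stop TAA at 17 → 6 nt.
Frame 3: AAA GGA CCA GTA TGT AAA AGG ATG GCA TAT TCG GTA TGG TGG GTC TAA TAA GTC — ATG at 24, stop TAA at 48 → 27 nt.
Longest: frame 3, positions 24–50, 27 nt = 9 codons = 8 aa. → 9 codons.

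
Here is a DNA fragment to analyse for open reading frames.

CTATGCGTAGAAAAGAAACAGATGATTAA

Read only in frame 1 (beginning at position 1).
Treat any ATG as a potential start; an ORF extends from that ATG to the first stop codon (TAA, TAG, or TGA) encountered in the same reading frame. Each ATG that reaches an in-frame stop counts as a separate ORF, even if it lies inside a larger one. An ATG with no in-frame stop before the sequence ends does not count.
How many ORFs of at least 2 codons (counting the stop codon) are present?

Frame 1: CTA TGC GTA GAA AAG AAA CAG ATG ATT — no ATG→stop ORF.
No ORF reaches 2 codons. Count = 0.

0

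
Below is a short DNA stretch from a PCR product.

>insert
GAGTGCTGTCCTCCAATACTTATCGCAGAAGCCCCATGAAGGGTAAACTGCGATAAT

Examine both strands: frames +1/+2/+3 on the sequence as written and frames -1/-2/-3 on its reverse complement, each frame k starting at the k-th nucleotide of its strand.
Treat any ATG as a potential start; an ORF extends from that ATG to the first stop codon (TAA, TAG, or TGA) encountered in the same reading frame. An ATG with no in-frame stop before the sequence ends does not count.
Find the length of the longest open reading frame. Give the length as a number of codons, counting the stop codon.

Reverse complement (5'→3'): ATTATCGCAGTTTACCCTTCATGGGGCTTCTGCGATAAGTATTGGAGGACAGCACTC
Frame +1: GAG TGC TGT CCT CCA ATA CTT ATC GCA GAA GCC CCA TGA AGG GTA AAC TGC GAT AAT — no ATG→stop ORF.
Frame +2: AGT GCT GTC CTC CAA TAC TTA TCG CAG AAG CCC CAT GAA GGG TAA ACT GCG ATA — no ATG→stop ORF.
Frame +3: GTG CTG TCC TCC AAT ACT TAT CGC AGA AGC CCC ATG AAG GGT AAA CTG CGA TAA — ATG at 36, stop TAA at 54 → 21 nt.
Frame -1: ATT ATC GCA GTT TAC CCT TCA TGG GGC TTC TGC GAT AAG TAT TGG AGG ACA GCA CTC — no ATG→stop ORF.
Frame -2: TTA TCG CAG TTT ACC CTT CAT GGG GCT TCT GCG ATA AGT ATT GGA GGA CAG CAC — no ATG→stop ORF.
Frame -3: TAT CGC AGT TTA CCC TTC ATG GGG CTT CTG CGA TAA GTA TTG GAG GAC AGC ACT — ATG at 21, stop TAA at 36 → 18 nt.
Longest: frame +3, positions 36–56, 21 nt = 7 codons = 6 aa. → 7 codons.

7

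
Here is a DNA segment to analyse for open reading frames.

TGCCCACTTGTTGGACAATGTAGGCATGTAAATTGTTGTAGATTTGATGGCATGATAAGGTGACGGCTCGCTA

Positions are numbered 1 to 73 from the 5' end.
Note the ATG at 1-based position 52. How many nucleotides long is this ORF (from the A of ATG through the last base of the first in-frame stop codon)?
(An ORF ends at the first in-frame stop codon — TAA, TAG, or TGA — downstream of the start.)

Codons from position 52: ATG (52–54), ATA (55–57), AGG (58–60), TGA (61–63).
TGA is the first in-frame stop; ORF spans 52–63, 12 nucleotides.

12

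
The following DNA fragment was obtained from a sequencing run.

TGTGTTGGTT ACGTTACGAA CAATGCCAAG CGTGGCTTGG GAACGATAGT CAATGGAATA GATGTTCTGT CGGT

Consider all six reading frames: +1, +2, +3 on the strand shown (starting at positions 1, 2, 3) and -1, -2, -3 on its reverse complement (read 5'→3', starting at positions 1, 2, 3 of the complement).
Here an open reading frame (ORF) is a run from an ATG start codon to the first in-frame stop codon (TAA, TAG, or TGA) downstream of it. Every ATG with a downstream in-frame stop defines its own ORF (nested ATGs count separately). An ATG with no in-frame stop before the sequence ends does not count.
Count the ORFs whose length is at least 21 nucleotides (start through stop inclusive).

1

Reverse complement (5'→3'): ACCGACAGAACATCTATTCCATTGACTATCGTTCCCAAGCCACGCTTGGCATTGTTCGTAACGTAACCAACACA
Frame +1: TGT GTT GGT TAC GTT ACG AAC AAT GCC AAG CGT GGC TTG GGA ACG ATA GTC AAT GGA ATA GAT GTT CTG TCG — no ATG→stop ORF.
Frame +2: GTG TTG GTT ACG TTA CGA ACA ATG CCA AGC GTG GCT TGG GAA CGA TAG TCA ATG GAA TAG ATG TTC TGT CGG — ATG at 23, stop TAG at 47 → 27 nt; ATG at 53, stop TAG at 59 → 9 nt.
Frame +3: TGT TGG TTA CGT TAC GAA CAA TGC CAA GCG TGG CTT GGG AAC GAT AGT CAA TGG AAT AGA TGT TCT GTC GGT — no ATG→stop ORF.
Frame -1: ACC GAC AGA ACA TCT ATT CCA TTG ACT ATC GTT CCC AAG CCA CGC TTG GCA TTG TTC GTA ACG TAA CCA ACA — no ATG→stop ORF.
Frame -2: CCG ACA GAA CAT CTA TTC CAT TGA CTA TCG TTC CCA AGC CAC GCT TGG CAT TGT TCG TAA CGT AAC CAA CAC — no ATG→stop ORF.
Frame -3: CGA CAG AAC ATC TAT TCC ATT GAC TAT CGT TCC CAA GCC ACG CTT GGC ATT GTT CGT AAC GTA ACC AAC ACA — no ATG→stop ORF.
ORFs ≥ 21 nucleotides: frame +2 23–49 (27 nucleotides). Count = 1.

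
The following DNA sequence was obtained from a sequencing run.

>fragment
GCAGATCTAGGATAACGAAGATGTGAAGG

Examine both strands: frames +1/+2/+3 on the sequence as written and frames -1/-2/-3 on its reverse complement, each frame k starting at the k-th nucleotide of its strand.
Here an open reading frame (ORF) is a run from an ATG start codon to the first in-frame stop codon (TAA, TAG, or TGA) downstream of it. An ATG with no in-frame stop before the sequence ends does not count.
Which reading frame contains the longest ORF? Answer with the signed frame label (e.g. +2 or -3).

+3

Reverse complement (5'→3'): CCTTCACATCTTCGTTATCCTAGATCTGC
Frame +1: GCA GAT CTA GGA TAA CGA AGA TGT GAA — no ATG→stop ORF.
Frame +2: CAG ATC TAG GAT AAC GAA GAT GTG AAG — no ATG→stop ORF.
Frame +3: AGA TCT AGG ATA ACG AAG ATG TGA AGG — ATG at 21, stop TGA at 24 → 6 nt.
Frame -1: CCT TCA CAT CTT CGT TAT CCT AGA TCT — no ATG→stop ORF.
Frame -2: CTT CAC ATC TTC GTT ATC CTA GAT CTG — no ATG→stop ORF.
Frame -3: TTC ACA TCT TCG TTA TCC TAG ATC TGC — no ATG→stop ORF.
Longest ORF is 6 nt in frame +3 (positions 21–26).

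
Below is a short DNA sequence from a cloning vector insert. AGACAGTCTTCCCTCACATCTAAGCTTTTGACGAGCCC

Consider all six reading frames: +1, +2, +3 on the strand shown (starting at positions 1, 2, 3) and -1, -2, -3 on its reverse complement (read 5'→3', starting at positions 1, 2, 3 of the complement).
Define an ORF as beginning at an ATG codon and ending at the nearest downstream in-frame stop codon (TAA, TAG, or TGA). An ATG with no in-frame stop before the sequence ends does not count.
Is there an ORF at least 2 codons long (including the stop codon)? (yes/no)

yes

Reverse complement (5'→3'): GGGCTCGTCAAAAGCTTAGATGTGAGGGAAGACTGTCT
Frame +1: AGA CAG TCT TCC CTC ACA TCT AAG CTT TTG ACG AGC — no ATG→stop ORF.
Frame +2: GAC AGT CTT CCC TCA CAT CTA AGC TTT TGA CGA GCC — no ATG→stop ORF.
Frame +3: ACA GTC TTC CCT CAC ATC TAA GCT TTT GAC GAG CCC — no ATG→stop ORF.
Frame -1: GGG CTC GTC AAA AGC TTA GAT GTG AGG GAA GAC TGT — no ATG→stop ORF.
Frame -2: GGC TCG TCA AAA GCT TAG ATG TGA GGG AAG ACT GTC — ATG at 20, stop TGA at 23 → 6 nt.
Frame -3: GCT CGT CAA AAG CTT AGA TGT GAG GGA AGA CTG TCT — no ATG→stop ORF.
Frame -2 has an ORF of 2 codons (positions 20–25) ≥ 2, so yes.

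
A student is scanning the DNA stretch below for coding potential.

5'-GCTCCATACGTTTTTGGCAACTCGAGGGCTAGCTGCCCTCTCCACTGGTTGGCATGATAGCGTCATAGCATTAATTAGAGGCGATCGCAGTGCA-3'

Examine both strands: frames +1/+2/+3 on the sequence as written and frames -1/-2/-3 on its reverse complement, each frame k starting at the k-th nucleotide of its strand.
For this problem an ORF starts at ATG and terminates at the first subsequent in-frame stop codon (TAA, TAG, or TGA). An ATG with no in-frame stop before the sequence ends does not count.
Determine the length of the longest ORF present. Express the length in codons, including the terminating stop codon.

9

Reverse complement (5'→3'): TGCACTGCGATCGCCTCTAATTAATGCTATGACGCTATCATGCCAACCAGTGGAGAGGGCAGCTAGCCCTCGAGTTGCCAAAAACGTATGGAGC
Frame +1: GCT CCA TAC GTT TTT GGC AAC TCG AGG GCT AGC TGC CCT CTC CAC TGG TTG GCA TGA TAG CGT CAT AGC ATT AAT TAG AGG CGA TCG CAG TGC — no ATG→stop ORF.
Frame +2: CTC CAT ACG TTT TTG GCA ACT CGA GGG CTA GCT GCC CTC TCC ACT GGT TGG CAT GAT AGC GTC ATA GCA TTA ATT AGA GGC GAT CGC AGT GCA — no ATG→stop ORF.
Frame +3: TCC ATA CGT TTT TGG CAA CTC GAG GGC TAG CTG CCC TCT CCA CTG GTT GGC ATG ATA GCG TCA TAG CAT TAA TTA GAG GCG ATC GCA GTG — ATG at 54, stop TAG at 66 → 15 nt.
Frame -1: TGC ACT GCG ATC GCC TCT AAT TAA TGC TAT GAC GCT ATC ATG CCA ACC AGT GGA GAG GGC AGC TAG CCC TCG AGT TGC CAA AAA CGT ATG GAG — ATG at 40, stop TAG at 64 → 27 nt.
Frame -2: GCA CTG CGA TCG CCT CTA ATT AAT GCT ATG ACG CTA TCA TGC CAA CCA GTG GAG AGG GCA GCT AGC CCT CGA GTT GCC AAA AAC GTA TGG AGC — no ATG→stop ORF.
Frame -3: CAC TGC GAT CGC CTC TAA TTA ATG CTA TGA CGC TAT CAT GCC AAC CAG TGG AGA GGG CAG CTA GCC CTC GAG TTG CCA AAA ACG TAT GGA — ATG at 24, stop TGA at 30 → 9 nt.
Longest: frame -1, positions 40–66, 27 nt = 9 codons = 8 aa. → 9 codons.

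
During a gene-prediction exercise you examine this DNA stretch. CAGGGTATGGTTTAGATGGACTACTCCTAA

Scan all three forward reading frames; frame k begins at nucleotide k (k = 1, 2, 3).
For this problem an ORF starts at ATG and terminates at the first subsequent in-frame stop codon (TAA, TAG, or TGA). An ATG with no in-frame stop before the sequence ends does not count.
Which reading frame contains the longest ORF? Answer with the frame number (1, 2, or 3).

1

Frame 1: CAG GGT ATG GTT TAG ATG GAC TAC TCC TAA — ATG at 7, stop TAG at 13 → 9 nt; ATG at 16, stop TAA at 28 → 15 nt.
Frame 2: AGG GTA TGG TTT AGA TGG ACT ACT CCT — no ATG→stop ORF.
Frame 3: GGG TAT GGT TTA GAT GGA CTA CTC CTA — no ATG→stop ORF.
Longest ORF is 15 nt in frame 1 (positions 16–30).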